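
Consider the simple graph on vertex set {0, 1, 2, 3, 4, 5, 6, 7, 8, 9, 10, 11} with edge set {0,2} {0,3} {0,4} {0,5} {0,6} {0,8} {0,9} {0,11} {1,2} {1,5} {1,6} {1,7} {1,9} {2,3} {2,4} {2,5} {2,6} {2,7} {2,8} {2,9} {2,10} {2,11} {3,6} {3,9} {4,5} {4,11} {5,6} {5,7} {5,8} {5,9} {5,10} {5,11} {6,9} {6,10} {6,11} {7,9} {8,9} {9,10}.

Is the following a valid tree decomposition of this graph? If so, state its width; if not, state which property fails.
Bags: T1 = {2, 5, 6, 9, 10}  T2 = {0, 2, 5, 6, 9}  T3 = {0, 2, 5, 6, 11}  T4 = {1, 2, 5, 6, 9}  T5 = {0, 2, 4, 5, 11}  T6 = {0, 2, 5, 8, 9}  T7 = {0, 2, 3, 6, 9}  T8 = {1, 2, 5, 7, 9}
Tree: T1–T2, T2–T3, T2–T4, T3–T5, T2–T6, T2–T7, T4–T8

Vertex coverage: the bags together contain {0, 1, 2, 3, 4, 5, 6, 7, 8, 9, 10, 11}, the full vertex set. Edge coverage: each edge of G has both endpoints in at least one bag. Running intersection: for every vertex, the bags containing it form a connected subtree. All three properties hold, so this is a valid tree decomposition of width max|bag| − 1 = 4, and hence tw(G) ≤ 4.

Yes; width 4.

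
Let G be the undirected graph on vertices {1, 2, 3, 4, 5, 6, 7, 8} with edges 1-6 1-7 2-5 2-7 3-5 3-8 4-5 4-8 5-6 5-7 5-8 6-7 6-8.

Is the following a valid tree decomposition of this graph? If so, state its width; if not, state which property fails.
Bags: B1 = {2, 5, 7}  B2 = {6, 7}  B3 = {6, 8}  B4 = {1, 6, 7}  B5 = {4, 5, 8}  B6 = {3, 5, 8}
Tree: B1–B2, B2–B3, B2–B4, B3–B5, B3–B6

No — edge (5,6) lies in no bag.

A tree decomposition must satisfy three properties: every vertex lies in some bag; for every edge, both endpoints lie together in some bag; and for every vertex, the bags containing it form a connected subtree. Here edge (5,6) lies in no bag, so the decomposition is invalid.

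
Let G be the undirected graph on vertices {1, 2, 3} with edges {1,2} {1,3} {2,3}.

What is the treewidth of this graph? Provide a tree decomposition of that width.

With just one bag of size 3, the width is 3 − 1 = 2, so tw(G) ≤ 2. For the lower bound, the 3 vertices {1, 2, 3} are pairwise adjacent, and any tree decomposition puts a clique entirely inside one bag — forcing width ≥ 2. The upper and lower bounds meet at 2, so that is the treewidth.

Treewidth 2.
One such decomposition:
Bags: B1 = {1, 2, 3}
Tree: (single bag)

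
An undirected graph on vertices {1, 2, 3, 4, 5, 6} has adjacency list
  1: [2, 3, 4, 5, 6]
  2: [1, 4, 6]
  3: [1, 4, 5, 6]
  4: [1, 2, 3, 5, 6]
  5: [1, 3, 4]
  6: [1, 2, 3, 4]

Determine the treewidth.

3

A width-3 tree decomposition is:
Bags: B1 = {1, 3, 4, 6}  B2 = {1, 3, 4, 5}  B3 = {1, 2, 4, 6}
Tree: B1–B2, B1–B3
Each bag holds 4 vertices, so the decomposition has width 3, which upper-bounds the treewidth. For the lower bound, the 4 vertices {1, 2, 4, 6} are pairwise adjacent, and any tree decomposition puts a clique entirely inside one bag — forcing width ≥ 3. Combining the bounds, tw(G) = 3.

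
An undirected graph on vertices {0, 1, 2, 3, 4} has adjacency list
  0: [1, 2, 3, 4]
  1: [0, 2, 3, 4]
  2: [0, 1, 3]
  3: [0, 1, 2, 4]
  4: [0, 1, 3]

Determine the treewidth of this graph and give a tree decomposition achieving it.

Treewidth 3.
Bags: B1 = {0, 1, 3, 4}  B2 = {0, 1, 2, 3}
Tree: B1–B2

Each bag holds 4 vertices, so the decomposition has width 3, which upper-bounds the treewidth. For the lower bound, the 4 vertices {0, 1, 2, 3} are pairwise adjacent, and any tree decomposition puts a clique entirely inside one bag — forcing width ≥ 3. Combining the bounds, tw(G) = 3.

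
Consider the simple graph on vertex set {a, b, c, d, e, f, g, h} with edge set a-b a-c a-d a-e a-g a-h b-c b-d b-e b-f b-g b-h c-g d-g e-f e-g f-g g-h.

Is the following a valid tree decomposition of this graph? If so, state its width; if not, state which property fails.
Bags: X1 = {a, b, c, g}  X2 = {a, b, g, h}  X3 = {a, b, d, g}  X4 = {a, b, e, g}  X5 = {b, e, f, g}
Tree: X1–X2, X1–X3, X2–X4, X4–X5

Every vertex of G appears in some bag (union = {a, b, c, d, e, f, g, h}); every edge is covered by a bag; and for each vertex v the set of bags containing v is connected in the bag tree. The decomposition is therefore valid. The largest bag has 4 vertices, so the width is 3.

Yes; width 3.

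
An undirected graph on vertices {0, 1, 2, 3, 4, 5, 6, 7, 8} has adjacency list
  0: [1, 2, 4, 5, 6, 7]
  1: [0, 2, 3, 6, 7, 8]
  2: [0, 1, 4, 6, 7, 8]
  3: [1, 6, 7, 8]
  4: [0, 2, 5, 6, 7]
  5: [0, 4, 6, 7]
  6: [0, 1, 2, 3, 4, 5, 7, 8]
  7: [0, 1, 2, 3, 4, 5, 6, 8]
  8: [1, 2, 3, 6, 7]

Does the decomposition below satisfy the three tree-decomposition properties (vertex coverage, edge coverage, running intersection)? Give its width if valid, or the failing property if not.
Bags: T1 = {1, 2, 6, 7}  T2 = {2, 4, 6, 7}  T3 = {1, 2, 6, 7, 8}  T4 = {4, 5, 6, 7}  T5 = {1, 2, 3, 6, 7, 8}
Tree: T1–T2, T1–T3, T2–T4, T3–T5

A tree decomposition must satisfy three properties: every vertex lies in some bag; for every edge, both endpoints lie together in some bag; and for every vertex, the bags containing it form a connected subtree. Here vertex 0 appears in no bag, so the decomposition is invalid.

No — vertex 0 appears in no bag.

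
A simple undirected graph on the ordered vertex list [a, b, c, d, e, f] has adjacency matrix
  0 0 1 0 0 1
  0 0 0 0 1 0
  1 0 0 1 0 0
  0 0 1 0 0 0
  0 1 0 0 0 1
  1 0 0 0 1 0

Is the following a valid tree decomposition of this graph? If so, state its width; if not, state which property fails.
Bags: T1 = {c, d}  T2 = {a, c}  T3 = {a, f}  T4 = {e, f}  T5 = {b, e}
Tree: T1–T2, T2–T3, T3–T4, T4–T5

Vertex coverage: the bags together contain {a, b, c, d, e, f}, the full vertex set. Edge coverage: each edge of G has both endpoints in at least one bag. Running intersection: for every vertex, the bags containing it form a connected subtree. All three properties hold, so this is a valid tree decomposition of width max|bag| − 1 = 1, and hence tw(G) ≤ 1.

Yes; width 1.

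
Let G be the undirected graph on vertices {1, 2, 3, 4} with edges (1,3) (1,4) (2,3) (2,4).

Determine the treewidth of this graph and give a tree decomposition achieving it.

Treewidth 2.
One such decomposition:
Bags: B1 = {2, 3, 4}  B2 = {1, 3, 4}
Tree: B1–B2

Each bag holds 3 vertices, so the decomposition has width 2, which upper-bounds the treewidth. For the lower bound, G contains the cycle 4–2–3–1–4, so G is not a forest; only forests have treewidth ≤ 1, hence tw(G) ≥ 2. Hence tw(G) = 2 exactly.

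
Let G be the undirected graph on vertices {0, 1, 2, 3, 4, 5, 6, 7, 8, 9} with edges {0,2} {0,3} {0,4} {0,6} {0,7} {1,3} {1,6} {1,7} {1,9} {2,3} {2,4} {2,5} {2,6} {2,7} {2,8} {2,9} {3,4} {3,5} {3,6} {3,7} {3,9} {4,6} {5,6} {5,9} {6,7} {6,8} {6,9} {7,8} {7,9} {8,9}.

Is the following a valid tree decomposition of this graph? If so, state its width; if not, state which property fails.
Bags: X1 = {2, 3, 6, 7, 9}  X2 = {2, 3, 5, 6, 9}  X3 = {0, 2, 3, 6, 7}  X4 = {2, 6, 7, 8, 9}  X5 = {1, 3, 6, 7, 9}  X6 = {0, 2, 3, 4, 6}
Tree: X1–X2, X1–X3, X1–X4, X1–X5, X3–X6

Checking the three conditions: (i) the bags cover all of {0, 1, 2, 3, 4, 5, 6, 7, 8, 9}; (ii) for each edge, some bag contains both endpoints; (iii) the bags containing any fixed vertex form a subtree. All hold, so the decomposition is valid with width 5 − 1 = 4.

Yes; width 4.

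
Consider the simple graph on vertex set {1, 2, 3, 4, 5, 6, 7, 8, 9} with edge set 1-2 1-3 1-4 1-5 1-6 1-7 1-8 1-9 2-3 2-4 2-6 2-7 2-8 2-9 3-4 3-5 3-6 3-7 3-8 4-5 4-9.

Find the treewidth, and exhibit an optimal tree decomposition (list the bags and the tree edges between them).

Treewidth 3.
One such decomposition:
Bags: B1 = {1, 2, 4, 9}  B2 = {1, 2, 3, 4}  B3 = {1, 2, 3, 6}  B4 = {1, 3, 4, 5}  B5 = {1, 2, 3, 7}  B6 = {1, 2, 3, 8}
Tree: B1–B2, B2–B3, B2–B4, B3–B5, B5–B6

Every bag has size at most 4, so the width is 4 − 1 = 3 and tw(G) ≤ 3. For the lower bound, the 4 vertices {1, 2, 4, 9} are pairwise adjacent, and any tree decomposition puts a clique entirely inside one bag — forcing width ≥ 3. Combining the bounds, tw(G) = 3.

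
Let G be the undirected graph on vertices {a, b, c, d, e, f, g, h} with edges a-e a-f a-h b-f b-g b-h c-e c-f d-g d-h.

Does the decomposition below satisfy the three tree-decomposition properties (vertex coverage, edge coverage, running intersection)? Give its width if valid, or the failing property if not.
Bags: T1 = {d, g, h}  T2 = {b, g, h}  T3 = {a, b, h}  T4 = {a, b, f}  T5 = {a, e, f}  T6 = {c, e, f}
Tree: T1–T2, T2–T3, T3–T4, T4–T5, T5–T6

Yes; width 2.

Every vertex of G appears in some bag (union = {a, b, c, d, e, f, g, h}); every edge is covered by a bag; and for each vertex v the set of bags containing v is connected in the bag tree. The decomposition is therefore valid. The largest bag has 3 vertices, so the width is 2.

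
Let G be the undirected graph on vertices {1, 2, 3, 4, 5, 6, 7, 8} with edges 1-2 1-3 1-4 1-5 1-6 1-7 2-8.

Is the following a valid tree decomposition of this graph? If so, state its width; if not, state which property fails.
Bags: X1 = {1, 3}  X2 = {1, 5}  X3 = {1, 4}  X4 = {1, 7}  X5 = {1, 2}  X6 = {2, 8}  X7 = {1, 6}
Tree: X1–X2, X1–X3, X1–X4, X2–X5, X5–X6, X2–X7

Yes; width 1.

Every vertex of G appears in some bag (union = {1, 2, 3, 4, 5, 6, 7, 8}); every edge is covered by a bag; and for each vertex v the set of bags containing v is connected in the bag tree. The decomposition is therefore valid. The largest bag has 2 vertices, so the width is 1.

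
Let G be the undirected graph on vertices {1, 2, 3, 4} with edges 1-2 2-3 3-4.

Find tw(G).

A width-1 tree decomposition is:
Bags: B1 = {3, 4}  B2 = {2, 3}  B3 = {1, 2}
Tree: B1–B2, B2–B3
Each bag holds 2 vertices, so the decomposition has width 1, which upper-bounds the treewidth. Since G has at least one edge (e.g. 4–3), it is not an edgeless graph, so tw(G) ≥ 1. The upper and lower bounds meet at 1, so that is the treewidth.

1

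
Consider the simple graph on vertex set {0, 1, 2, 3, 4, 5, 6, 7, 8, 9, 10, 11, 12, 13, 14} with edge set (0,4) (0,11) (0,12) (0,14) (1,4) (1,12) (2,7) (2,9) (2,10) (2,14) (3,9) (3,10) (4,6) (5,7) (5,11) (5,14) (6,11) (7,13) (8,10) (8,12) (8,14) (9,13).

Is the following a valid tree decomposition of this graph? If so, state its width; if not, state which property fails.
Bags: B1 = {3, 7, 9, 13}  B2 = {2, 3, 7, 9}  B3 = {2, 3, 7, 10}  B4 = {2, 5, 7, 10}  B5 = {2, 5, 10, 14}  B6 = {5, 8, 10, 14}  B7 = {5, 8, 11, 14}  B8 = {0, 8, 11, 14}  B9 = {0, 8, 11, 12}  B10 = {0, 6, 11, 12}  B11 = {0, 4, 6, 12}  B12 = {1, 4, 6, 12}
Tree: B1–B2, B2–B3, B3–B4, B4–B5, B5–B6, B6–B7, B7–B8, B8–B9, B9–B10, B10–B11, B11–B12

Yes; width 3.

Vertex coverage: the bags together contain {0, 1, 2, 3, 4, 5, 6, 7, 8, 9, 10, 11, 12, 13, 14}, the full vertex set. Edge coverage: each edge of G has both endpoints in at least one bag. Running intersection: for every vertex, the bags containing it form a connected subtree. All three properties hold, so this is a valid tree decomposition of width max|bag| − 1 = 3, and hence tw(G) ≤ 3.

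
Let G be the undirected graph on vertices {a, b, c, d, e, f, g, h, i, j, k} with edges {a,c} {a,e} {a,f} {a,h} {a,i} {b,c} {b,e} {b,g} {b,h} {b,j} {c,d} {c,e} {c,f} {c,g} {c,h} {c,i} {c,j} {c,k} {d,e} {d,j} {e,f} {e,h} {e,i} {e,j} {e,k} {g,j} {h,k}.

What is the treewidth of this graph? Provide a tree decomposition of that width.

Each bag holds 4 vertices, so the decomposition has width 3, which upper-bounds the treewidth. On the other hand G contains the 4-clique {b, c, g, j}. A clique must lie in a single bag of any decomposition, so no decomposition can have width below 3. The upper and lower bounds meet at 3, so that is the treewidth.

Treewidth 3.
One such decomposition:
Bags: B1 = {b, c, e, j}  B2 = {b, c, e, h}  B3 = {b, c, g, j}  B4 = {a, c, e, h}  B5 = {c, d, e, j}  B6 = {a, c, e, i}  B7 = {a, c, e, f}  B8 = {c, e, h, k}
Tree: B1–B2, B1–B3, B2–B4, B1–B5, B4–B6, B6–B7, B4–B8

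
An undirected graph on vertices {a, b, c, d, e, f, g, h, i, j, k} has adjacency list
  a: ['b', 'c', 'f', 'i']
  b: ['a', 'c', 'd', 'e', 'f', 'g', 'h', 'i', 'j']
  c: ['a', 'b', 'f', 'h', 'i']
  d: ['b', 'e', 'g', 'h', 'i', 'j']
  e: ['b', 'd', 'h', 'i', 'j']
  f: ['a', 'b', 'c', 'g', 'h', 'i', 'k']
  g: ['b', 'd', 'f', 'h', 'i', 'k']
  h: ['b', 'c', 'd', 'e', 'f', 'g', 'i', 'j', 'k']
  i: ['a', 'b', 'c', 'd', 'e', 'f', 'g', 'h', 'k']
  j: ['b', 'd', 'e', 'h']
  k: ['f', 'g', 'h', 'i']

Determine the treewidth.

4

A width-4 tree decomposition is:
Bags: B1 = {b, f, g, h, i}  B2 = {b, c, f, h, i}  B3 = {a, b, c, f, i}  B4 = {f, g, h, i, k}  B5 = {b, d, g, h, i}  B6 = {b, d, e, h, i}  B7 = {b, d, e, h, j}
Tree: B1–B2, B2–B3, B1–B4, B1–B5, B5–B6, B6–B7
Each bag holds 5 vertices, so the decomposition has width 4, which upper-bounds the treewidth. On the other hand G contains the 5-clique {f, g, h, i, k}. A clique must lie in a single bag of any decomposition, so no decomposition can have width below 4. The upper and lower bounds meet at 4, so that is the treewidth.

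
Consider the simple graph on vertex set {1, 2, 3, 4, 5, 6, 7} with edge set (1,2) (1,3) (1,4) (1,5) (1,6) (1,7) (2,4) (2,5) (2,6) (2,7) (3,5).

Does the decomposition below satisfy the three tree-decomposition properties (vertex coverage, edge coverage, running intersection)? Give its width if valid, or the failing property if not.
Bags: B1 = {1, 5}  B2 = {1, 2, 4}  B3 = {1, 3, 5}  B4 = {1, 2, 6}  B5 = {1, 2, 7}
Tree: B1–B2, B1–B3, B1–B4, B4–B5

No — edge (2,5) lies in no bag.

A tree decomposition must satisfy three properties: every vertex lies in some bag; for every edge, both endpoints lie together in some bag; and for every vertex, the bags containing it form a connected subtree. Here edge (2,5) lies in no bag, so the decomposition is invalid.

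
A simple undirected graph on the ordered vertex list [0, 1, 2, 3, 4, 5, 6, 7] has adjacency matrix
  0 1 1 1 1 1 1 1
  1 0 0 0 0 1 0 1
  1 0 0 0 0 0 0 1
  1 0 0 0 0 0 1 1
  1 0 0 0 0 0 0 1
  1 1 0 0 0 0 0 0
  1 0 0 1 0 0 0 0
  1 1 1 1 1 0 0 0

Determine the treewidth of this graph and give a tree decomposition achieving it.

Each bag holds 3 vertices, so the decomposition has width 2, which upper-bounds the treewidth. On the other hand G contains the 3-clique {0, 1, 5}. A clique must lie in a single bag of any decomposition, so no decomposition can have width below 2. Hence tw(G) = 2 exactly.

Treewidth 2.
One such decomposition:
Bags: B1 = {0, 3, 7}  B2 = {0, 1, 7}  B3 = {0, 1, 5}  B4 = {0, 3, 6}  B5 = {0, 2, 7}  B6 = {0, 4, 7}
Tree: B1–B2, B2–B3, B1–B4, B1–B5, B1–B6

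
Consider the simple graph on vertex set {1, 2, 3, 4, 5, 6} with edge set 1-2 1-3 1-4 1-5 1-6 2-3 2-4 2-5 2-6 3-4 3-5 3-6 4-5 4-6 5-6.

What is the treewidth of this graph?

A width-5 tree decomposition is:
Bags: B1 = {1, 2, 3, 4, 5, 6}
Tree: (single bag)
With just one bag of size 6, the width is 6 − 1 = 5, so tw(G) ≤ 5. On the other hand G contains the 6-clique {1, 2, 3, 4, 5, 6}. A clique must lie in a single bag of any decomposition, so no decomposition can have width below 5. The upper and lower bounds meet at 5, so that is the treewidth.

5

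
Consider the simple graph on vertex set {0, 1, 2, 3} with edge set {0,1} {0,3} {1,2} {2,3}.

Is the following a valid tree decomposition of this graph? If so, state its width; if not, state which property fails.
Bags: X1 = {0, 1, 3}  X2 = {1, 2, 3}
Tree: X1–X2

Yes; width 2.

Checking the three conditions: (i) the bags cover all of {0, 1, 2, 3}; (ii) for each edge, some bag contains both endpoints; (iii) the bags containing any fixed vertex form a subtree. All hold, so the decomposition is valid with width 3 − 1 = 2.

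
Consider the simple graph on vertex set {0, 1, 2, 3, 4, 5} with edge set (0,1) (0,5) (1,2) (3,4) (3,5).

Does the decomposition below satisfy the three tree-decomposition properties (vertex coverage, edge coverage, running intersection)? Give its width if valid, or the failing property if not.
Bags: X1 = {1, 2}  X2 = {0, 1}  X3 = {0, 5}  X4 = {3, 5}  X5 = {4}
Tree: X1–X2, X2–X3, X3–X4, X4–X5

No — edge (3,4) lies in no bag.

A tree decomposition must satisfy three properties: every vertex lies in some bag; for every edge, both endpoints lie together in some bag; and for every vertex, the bags containing it form a connected subtree. Here edge (3,4) lies in no bag, so the decomposition is invalid.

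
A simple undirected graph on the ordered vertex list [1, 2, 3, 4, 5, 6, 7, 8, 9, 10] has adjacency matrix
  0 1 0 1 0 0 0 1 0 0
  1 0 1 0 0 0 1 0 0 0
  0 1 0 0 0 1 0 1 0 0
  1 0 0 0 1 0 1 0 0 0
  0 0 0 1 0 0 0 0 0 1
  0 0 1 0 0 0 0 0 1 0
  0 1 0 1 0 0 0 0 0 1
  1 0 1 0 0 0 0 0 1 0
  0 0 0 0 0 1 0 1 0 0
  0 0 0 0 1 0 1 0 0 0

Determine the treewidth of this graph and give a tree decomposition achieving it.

Treewidth 2.
Bags: B1 = {5, 7, 10}  B2 = {4, 5, 7}  B3 = {2, 4, 7}  B4 = {1, 2, 4}  B5 = {1, 2, 3}  B6 = {1, 3, 8}  B7 = {3, 6, 8}  B8 = {6, 8, 9}
Tree: B1–B2, B2–B3, B3–B4, B4–B5, B5–B6, B6–B7, B7–B8

The largest bag has 3 vertices, giving width 2; this decomposition certifies tw(G) ≤ 2. Since 10–5–4–7–10 is a cycle in G, G is not acyclic. Forests are exactly the graphs of treewidth ≤ 1, so tw(G) ≥ 2. Hence tw(G) = 2 exactly.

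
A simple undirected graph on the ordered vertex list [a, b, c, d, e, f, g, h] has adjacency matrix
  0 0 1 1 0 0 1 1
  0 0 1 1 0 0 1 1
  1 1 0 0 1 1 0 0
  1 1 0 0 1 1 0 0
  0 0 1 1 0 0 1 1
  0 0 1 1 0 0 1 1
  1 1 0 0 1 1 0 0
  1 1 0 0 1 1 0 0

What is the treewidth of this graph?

A width-4 tree decomposition is:
Bags: B1 = {a, b, e, f, h}  B2 = {a, b, e, f, g}  B3 = {a, b, c, e, f}  B4 = {a, b, d, e, f}
Tree: B1–B2, B2–B3, B3–B4
Every bag has size at most 5, so the width is 5 − 1 = 4 and tw(G) ≤ 4. For the lower bound: the 5 vertex sets {e,h}, {f,g}, {b,c}, {a}, {d} are disjoint, each induces a connected subgraph, and every pair is joined by at least one edge of G. Contracting each set to a single vertex therefore yields K_{5} as a minor, and since treewidth is minor-monotone, tw(G) ≥ tw(K_{5}) = 4. The upper and lower bounds meet at 4, so that is the treewidth.

4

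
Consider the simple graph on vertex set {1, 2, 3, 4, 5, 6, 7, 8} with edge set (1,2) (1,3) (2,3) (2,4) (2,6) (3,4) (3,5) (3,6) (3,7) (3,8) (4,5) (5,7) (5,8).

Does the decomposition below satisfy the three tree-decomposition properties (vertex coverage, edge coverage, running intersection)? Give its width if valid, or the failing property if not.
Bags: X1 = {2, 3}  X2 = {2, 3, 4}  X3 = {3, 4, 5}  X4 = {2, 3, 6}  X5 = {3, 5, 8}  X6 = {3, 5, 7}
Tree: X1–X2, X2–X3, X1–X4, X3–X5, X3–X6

No — vertex 1 appears in no bag.

A tree decomposition must satisfy three properties: every vertex lies in some bag; for every edge, both endpoints lie together in some bag; and for every vertex, the bags containing it form a connected subtree. Here vertex 1 appears in no bag, so the decomposition is invalid.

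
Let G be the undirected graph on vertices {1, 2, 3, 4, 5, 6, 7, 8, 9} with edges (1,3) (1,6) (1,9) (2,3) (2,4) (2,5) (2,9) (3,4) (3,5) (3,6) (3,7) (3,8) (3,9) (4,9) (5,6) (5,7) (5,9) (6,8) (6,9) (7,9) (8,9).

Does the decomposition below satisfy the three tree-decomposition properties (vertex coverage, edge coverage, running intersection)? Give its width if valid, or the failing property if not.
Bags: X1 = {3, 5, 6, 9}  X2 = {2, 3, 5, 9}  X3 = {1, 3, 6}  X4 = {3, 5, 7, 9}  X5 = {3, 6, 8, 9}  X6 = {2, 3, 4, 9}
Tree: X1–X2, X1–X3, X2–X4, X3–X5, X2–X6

No — edge (9,1) lies in no bag.

A tree decomposition must satisfy three properties: every vertex lies in some bag; for every edge, both endpoints lie together in some bag; and for every vertex, the bags containing it form a connected subtree. Here edge (9,1) lies in no bag, so the decomposition is invalid.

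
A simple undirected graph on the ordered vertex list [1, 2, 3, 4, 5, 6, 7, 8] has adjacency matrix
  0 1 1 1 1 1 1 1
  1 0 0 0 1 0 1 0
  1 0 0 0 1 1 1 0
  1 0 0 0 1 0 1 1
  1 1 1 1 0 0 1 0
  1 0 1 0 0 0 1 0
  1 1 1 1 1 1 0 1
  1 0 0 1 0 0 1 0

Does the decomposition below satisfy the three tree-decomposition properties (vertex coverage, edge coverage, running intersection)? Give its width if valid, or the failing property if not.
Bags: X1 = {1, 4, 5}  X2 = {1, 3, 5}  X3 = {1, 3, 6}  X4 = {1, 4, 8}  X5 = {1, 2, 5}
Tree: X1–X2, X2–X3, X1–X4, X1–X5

A tree decomposition must satisfy three properties: every vertex lies in some bag; for every edge, both endpoints lie together in some bag; and for every vertex, the bags containing it form a connected subtree. Here vertex 7 appears in no bag, so the decomposition is invalid.

No — vertex 7 appears in no bag.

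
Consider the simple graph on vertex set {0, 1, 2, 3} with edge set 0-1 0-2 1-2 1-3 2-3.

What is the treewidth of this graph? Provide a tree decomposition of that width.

Treewidth 2.
One optimal decomposition is:
Bags: B1 = {0, 1, 2}  B2 = {1, 2, 3}
Tree: B1–B2

Every bag has size at most 3, so the width is 3 − 1 = 2 and tw(G) ≤ 2. For the lower bound, the 3 vertices {0, 1, 2} are pairwise adjacent, and any tree decomposition puts a clique entirely inside one bag — forcing width ≥ 2. The upper and lower bounds meet at 2, so that is the treewidth.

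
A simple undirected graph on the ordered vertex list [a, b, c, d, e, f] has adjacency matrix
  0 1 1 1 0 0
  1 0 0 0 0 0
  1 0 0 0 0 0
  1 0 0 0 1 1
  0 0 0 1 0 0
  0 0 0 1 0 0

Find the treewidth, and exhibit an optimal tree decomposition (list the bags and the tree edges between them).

Treewidth 1.
One optimal decomposition is:
Bags: B1 = {a, d}  B2 = {a, c}  B3 = {d, e}  B4 = {d, f}  B5 = {a, b}
Tree: B1–B2, B1–B3, B1–B4, B1–B5

The largest bag has 2 vertices, giving width 1; this decomposition certifies tw(G) ≤ 1. G has an edge, so its treewidth is at least 1. Therefore the treewidth is 1.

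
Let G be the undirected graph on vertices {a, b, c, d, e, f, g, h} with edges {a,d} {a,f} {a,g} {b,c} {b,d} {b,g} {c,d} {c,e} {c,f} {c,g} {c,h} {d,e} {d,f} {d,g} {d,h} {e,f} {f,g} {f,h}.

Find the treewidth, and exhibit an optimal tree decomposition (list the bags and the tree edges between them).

Each bag holds 4 vertices, so the decomposition has width 3, which upper-bounds the treewidth. For the lower bound, the 4 vertices {c, d, f, g} are pairwise adjacent, and any tree decomposition puts a clique entirely inside one bag — forcing width ≥ 3. Combining the bounds, tw(G) = 3.

Treewidth 3.
One optimal decomposition is:
Bags: B1 = {c, d, f, g}  B2 = {b, c, d, g}  B3 = {a, d, f, g}  B4 = {c, d, e, f}  B5 = {c, d, f, h}
Tree: B1–B2, B1–B3, B1–B4, B1–B5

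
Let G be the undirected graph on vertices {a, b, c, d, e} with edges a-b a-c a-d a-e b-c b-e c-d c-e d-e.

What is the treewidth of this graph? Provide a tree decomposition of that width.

Treewidth 3.
Bags: B1 = {a, b, c, e}  B2 = {a, c, d, e}
Tree: B1–B2

The largest bag has 4 vertices, giving width 3; this decomposition certifies tw(G) ≤ 3. On the other hand G contains the 4-clique {a, c, d, e}. A clique must lie in a single bag of any decomposition, so no decomposition can have width below 3. The upper and lower bounds meet at 3, so that is the treewidth.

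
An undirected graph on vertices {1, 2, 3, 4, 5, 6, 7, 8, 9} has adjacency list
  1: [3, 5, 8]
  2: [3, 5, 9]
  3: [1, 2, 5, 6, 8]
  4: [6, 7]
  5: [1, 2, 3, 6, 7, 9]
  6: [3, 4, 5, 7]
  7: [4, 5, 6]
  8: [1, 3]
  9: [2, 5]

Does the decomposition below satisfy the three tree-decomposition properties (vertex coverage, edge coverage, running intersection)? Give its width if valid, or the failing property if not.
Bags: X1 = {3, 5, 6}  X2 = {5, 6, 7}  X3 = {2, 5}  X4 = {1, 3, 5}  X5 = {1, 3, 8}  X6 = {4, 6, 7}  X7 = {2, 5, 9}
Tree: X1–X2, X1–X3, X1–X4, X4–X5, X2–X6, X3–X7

No — edge (3,2) lies in no bag.

A tree decomposition must satisfy three properties: every vertex lies in some bag; for every edge, both endpoints lie together in some bag; and for every vertex, the bags containing it form a connected subtree. Here edge (3,2) lies in no bag, so the decomposition is invalid.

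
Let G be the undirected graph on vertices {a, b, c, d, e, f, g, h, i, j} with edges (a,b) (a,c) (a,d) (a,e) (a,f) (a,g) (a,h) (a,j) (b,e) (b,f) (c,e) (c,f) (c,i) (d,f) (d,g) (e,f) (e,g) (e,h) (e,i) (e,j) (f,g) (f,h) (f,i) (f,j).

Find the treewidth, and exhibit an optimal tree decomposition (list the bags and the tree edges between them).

Treewidth 3.
Bags: B1 = {a, e, f, g}  B2 = {a, e, f, h}  B3 = {a, b, e, f}  B4 = {a, c, e, f}  B5 = {a, e, f, j}  B6 = {c, e, f, i}  B7 = {a, d, f, g}
Tree: B1–B2, B1–B3, B2–B4, B4–B5, B4–B6, B1–B7

Every bag has size at most 4, so the width is 4 − 1 = 3 and tw(G) ≤ 3. On the other hand G contains the 4-clique {a, d, f, g}. A clique must lie in a single bag of any decomposition, so no decomposition can have width below 3. Therefore the treewidth is 3.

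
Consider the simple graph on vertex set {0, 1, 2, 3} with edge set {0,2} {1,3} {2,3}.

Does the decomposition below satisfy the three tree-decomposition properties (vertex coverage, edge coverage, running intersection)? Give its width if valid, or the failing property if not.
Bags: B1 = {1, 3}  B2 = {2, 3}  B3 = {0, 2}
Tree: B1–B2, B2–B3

Checking the three conditions: (i) the bags cover all of {0, 1, 2, 3}; (ii) for each edge, some bag contains both endpoints; (iii) the bags containing any fixed vertex form a subtree. All hold, so the decomposition is valid with width 2 − 1 = 1.

Yes; width 1.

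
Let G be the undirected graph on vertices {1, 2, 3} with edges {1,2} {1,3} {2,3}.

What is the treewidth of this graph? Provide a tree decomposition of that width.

Treewidth 2.
One such decomposition:
Bags: B1 = {1, 2, 3}
Tree: (single bag)

With just one bag of size 3, the width is 3 − 1 = 2, so tw(G) ≤ 2. For the lower bound, the 3 vertices {1, 2, 3} are pairwise adjacent, and any tree decomposition puts a clique entirely inside one bag — forcing width ≥ 2. The upper and lower bounds meet at 2, so that is the treewidth.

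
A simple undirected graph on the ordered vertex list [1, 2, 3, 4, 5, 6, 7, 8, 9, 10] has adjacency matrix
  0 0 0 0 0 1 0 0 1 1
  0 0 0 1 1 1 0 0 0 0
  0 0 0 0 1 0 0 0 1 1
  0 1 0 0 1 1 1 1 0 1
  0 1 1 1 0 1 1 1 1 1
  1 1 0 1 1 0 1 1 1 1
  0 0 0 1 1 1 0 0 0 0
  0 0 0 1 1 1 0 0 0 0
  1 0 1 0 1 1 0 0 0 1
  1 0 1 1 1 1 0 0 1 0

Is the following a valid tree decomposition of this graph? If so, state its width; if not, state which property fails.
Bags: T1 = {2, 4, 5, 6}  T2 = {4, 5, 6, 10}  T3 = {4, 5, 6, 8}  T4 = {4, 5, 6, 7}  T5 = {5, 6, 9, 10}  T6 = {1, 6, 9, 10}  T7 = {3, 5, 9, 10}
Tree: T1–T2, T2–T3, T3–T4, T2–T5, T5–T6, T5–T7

Yes; width 3.

Every vertex of G appears in some bag (union = {1, 2, 3, 4, 5, 6, 7, 8, 9, 10}); every edge is covered by a bag; and for each vertex v the set of bags containing v is connected in the bag tree. The decomposition is therefore valid. The largest bag has 4 vertices, so the width is 3.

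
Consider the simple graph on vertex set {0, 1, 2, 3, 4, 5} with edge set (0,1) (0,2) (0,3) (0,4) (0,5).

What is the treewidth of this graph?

A width-1 tree decomposition is:
Bags: B1 = {0, 2}  B2 = {0, 4}  B3 = {0, 3}  B4 = {0, 1}  B5 = {0, 5}
Tree: B1–B2, B1–B3, B1–B4, B4–B5
The largest bag has 2 vertices, giving width 1; this decomposition certifies tw(G) ≤ 1. Any graph with an edge has treewidth ≥ 1, and G has the edge 2–0. Hence tw(G) = 1 exactly.

1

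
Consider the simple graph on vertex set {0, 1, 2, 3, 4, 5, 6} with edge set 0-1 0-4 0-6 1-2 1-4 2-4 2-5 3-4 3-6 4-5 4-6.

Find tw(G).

A width-2 tree decomposition is:
Bags: B1 = {0, 4, 6}  B2 = {0, 1, 4}  B3 = {1, 2, 4}  B4 = {3, 4, 6}  B5 = {2, 4, 5}
Tree: B1–B2, B2–B3, B1–B4, B3–B5
The largest bag has 3 vertices, giving width 2; this decomposition certifies tw(G) ≤ 2. For the lower bound, the 3 vertices {0, 1, 4} are pairwise adjacent, and any tree decomposition puts a clique entirely inside one bag — forcing width ≥ 2. The upper and lower bounds meet at 2, so that is the treewidth.

2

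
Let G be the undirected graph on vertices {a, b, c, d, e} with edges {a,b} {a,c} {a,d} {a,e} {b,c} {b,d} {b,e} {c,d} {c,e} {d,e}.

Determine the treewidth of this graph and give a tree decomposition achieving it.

A single bag containing all 5 vertices is trivially a valid decomposition of width 4. Conversely, {a, b, c, d, e} is a clique of size 5, and the vertices of any clique must share a bag in every tree decomposition; so some bag has ≥ 5 vertices and tw(G) ≥ 4. Therefore the treewidth is 4.

Treewidth 4.
One optimal decomposition is:
Bags: B1 = {a, b, c, d, e}
Tree: (single bag)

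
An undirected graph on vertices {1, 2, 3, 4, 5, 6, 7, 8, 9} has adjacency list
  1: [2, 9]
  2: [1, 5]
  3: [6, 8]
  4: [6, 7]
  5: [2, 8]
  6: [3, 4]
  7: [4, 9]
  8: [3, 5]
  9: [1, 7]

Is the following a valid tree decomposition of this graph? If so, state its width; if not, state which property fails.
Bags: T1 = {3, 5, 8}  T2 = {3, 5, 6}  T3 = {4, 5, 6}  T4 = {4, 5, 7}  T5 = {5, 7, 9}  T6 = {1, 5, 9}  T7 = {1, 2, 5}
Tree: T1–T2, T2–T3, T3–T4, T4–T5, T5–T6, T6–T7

Yes; width 2.

Every vertex of G appears in some bag (union = {1, 2, 3, 4, 5, 6, 7, 8, 9}); every edge is covered by a bag; and for each vertex v the set of bags containing v is connected in the bag tree. The decomposition is therefore valid. The largest bag has 3 vertices, so the width is 2.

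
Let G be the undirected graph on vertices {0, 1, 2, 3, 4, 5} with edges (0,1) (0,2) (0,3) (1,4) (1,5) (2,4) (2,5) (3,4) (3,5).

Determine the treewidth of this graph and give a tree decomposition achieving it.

Every bag has size at most 4, so the width is 4 − 1 = 3 and tw(G) ≤ 3. For the lower bound: the 4 vertex sets {3,5}, {2,4}, {0}, {1} are disjoint, each induces a connected subgraph, and every pair is joined by at least one edge of G. Contracting each set to a single vertex therefore yields K_{4} as a minor, and since treewidth is minor-monotone, tw(G) ≥ tw(K_{4}) = 3. Therefore the treewidth is 3.

Treewidth 3.
One optimal decomposition is:
Bags: B1 = {0, 3, 4, 5}  B2 = {0, 2, 4, 5}  B3 = {0, 1, 4, 5}
Tree: B1–B2, B2–B3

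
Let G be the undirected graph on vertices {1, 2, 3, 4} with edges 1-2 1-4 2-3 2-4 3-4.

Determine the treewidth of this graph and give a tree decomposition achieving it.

Treewidth 2.
Bags: B1 = {1, 2, 4}  B2 = {2, 3, 4}
Tree: B1–B2

Every bag has size at most 3, so the width is 3 − 1 = 2 and tw(G) ≤ 2. On the other hand G contains the 3-clique {1, 2, 4}. A clique must lie in a single bag of any decomposition, so no decomposition can have width below 2. Therefore the treewidth is 2.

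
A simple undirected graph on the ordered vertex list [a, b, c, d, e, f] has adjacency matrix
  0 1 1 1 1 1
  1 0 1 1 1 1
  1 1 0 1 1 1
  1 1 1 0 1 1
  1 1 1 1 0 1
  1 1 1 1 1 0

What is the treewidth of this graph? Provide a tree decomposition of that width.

With just one bag of size 6, the width is 6 − 1 = 5, so tw(G) ≤ 5. Conversely, {a, b, c, d, e, f} is a clique of size 6, and the vertices of any clique must share a bag in every tree decomposition; so some bag has ≥ 6 vertices and tw(G) ≥ 5. Combining the bounds, tw(G) = 5.

Treewidth 5.
One optimal decomposition is:
Bags: B1 = {a, b, c, d, e, f}
Tree: (single bag)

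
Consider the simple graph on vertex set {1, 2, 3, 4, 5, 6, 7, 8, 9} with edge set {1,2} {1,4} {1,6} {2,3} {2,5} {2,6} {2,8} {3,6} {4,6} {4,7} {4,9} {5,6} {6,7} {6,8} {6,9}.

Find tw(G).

2

A width-2 tree decomposition is:
Bags: B1 = {2, 6, 8}  B2 = {1, 2, 6}  B3 = {1, 4, 6}  B4 = {4, 6, 7}  B5 = {2, 5, 6}  B6 = {4, 6, 9}  B7 = {2, 3, 6}
Tree: B1–B2, B2–B3, B3–B4, B2–B5, B4–B6, B5–B7
Every bag has size at most 3, so the width is 3 − 1 = 2 and tw(G) ≤ 2. Conversely, {4, 6, 9} is a clique of size 3, and the vertices of any clique must share a bag in every tree decomposition; so some bag has ≥ 3 vertices and tw(G) ≥ 2. The upper and lower bounds meet at 2, so that is the treewidth.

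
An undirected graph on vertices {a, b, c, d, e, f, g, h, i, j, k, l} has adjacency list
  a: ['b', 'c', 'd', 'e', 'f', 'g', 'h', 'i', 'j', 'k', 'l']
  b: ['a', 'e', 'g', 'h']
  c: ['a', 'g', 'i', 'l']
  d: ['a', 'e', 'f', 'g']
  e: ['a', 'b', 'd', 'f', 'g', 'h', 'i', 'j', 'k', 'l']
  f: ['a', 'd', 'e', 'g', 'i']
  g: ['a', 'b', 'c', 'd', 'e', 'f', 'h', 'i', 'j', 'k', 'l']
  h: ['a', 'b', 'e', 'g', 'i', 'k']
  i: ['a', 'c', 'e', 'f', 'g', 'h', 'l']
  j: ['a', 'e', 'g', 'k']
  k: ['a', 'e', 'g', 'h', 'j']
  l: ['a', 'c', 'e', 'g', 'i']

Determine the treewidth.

4

A width-4 tree decomposition is:
Bags: B1 = {a, e, g, i, l}  B2 = {a, e, g, h, i}  B3 = {a, e, g, h, k}  B4 = {a, b, e, g, h}  B5 = {a, c, g, i, l}  B6 = {a, e, g, j, k}  B7 = {a, e, f, g, i}  B8 = {a, d, e, f, g}
Tree: B1–B2, B2–B3, B3–B4, B1–B5, B3–B6, B2–B7, B7–B8
Each bag holds 5 vertices, so the decomposition has width 4, which upper-bounds the treewidth. Conversely, {a, d, e, f, g} is a clique of size 5, and the vertices of any clique must share a bag in every tree decomposition; so some bag has ≥ 5 vertices and tw(G) ≥ 4. Combining the bounds, tw(G) = 4.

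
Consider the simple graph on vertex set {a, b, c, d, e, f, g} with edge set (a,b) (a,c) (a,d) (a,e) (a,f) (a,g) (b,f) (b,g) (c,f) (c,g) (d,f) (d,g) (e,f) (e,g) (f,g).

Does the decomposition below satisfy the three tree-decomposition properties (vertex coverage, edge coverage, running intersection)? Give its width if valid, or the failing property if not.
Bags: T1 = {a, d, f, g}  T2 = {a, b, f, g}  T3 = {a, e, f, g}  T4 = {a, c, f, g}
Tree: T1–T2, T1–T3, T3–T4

Yes; width 3.

Checking the three conditions: (i) the bags cover all of {a, b, c, d, e, f, g}; (ii) for each edge, some bag contains both endpoints; (iii) the bags containing any fixed vertex form a subtree. All hold, so the decomposition is valid with width 4 − 1 = 3.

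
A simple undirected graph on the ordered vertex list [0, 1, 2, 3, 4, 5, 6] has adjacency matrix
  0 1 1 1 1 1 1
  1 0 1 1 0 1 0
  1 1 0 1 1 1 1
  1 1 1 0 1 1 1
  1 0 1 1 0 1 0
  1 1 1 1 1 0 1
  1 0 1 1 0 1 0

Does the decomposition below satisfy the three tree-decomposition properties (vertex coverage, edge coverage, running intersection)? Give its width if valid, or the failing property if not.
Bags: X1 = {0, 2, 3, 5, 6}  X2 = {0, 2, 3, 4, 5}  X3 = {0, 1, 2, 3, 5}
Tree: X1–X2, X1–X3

Every vertex of G appears in some bag (union = {0, 1, 2, 3, 4, 5, 6}); every edge is covered by a bag; and for each vertex v the set of bags containing v is connected in the bag tree. The decomposition is therefore valid. The largest bag has 5 vertices, so the width is 4.

Yes; width 4.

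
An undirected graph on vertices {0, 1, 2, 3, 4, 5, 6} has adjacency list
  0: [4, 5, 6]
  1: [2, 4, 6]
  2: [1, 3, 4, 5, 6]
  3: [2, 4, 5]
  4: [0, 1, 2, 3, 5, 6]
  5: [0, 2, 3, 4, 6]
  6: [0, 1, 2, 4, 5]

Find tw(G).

3

A width-3 tree decomposition is:
Bags: B1 = {2, 4, 5, 6}  B2 = {2, 3, 4, 5}  B3 = {1, 2, 4, 6}  B4 = {0, 4, 5, 6}
Tree: B1–B2, B1–B3, B1–B4
The largest bag has 4 vertices, giving width 3; this decomposition certifies tw(G) ≤ 3. On the other hand G contains the 4-clique {0, 4, 5, 6}. A clique must lie in a single bag of any decomposition, so no decomposition can have width below 3. Therefore the treewidth is 3.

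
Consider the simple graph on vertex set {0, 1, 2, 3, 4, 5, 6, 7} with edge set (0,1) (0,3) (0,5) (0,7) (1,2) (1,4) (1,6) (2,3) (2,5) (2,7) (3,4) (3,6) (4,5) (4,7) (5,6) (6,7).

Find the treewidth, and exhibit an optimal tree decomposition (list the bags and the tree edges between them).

Treewidth 4.
One optimal decomposition is:
Bags: B1 = {0, 1, 3, 5, 7}  B2 = {1, 3, 5, 6, 7}  B3 = {1, 2, 3, 5, 7}  B4 = {1, 3, 4, 5, 7}
Tree: B1–B2, B2–B3, B3–B4

Every bag has size at most 5, so the width is 5 − 1 = 4 and tw(G) ≤ 4. For the lower bound: the 5 vertex sets {0,7}, {3,6}, {2,5}, {1}, {4} are disjoint, each induces a connected subgraph, and every pair is joined by at least one edge of G. Contracting each set to a single vertex therefore yields K_{5} as a minor, and since treewidth is minor-monotone, tw(G) ≥ tw(K_{5}) = 4. Therefore the treewidth is 4.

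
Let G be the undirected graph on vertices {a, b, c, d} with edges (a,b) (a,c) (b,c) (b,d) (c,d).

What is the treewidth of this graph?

2

A width-2 tree decomposition is:
Bags: B1 = {b, c, d}  B2 = {a, b, c}
Tree: B1–B2
The largest bag has 3 vertices, giving width 2; this decomposition certifies tw(G) ≤ 2. Conversely, {b, c, d} is a clique of size 3, and the vertices of any clique must share a bag in every tree decomposition; so some bag has ≥ 3 vertices and tw(G) ≥ 2. The upper and lower bounds meet at 2, so that is the treewidth.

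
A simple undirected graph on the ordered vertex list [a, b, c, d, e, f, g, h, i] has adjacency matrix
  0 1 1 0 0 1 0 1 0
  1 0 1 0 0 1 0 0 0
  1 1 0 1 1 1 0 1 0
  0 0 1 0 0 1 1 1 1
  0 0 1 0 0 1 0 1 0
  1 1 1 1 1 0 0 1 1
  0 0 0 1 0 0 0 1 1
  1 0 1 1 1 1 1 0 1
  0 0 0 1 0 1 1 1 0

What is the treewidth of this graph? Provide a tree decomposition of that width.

Treewidth 3.
One optimal decomposition is:
Bags: B1 = {a, b, c, f}  B2 = {a, c, f, h}  B3 = {c, d, f, h}  B4 = {d, f, h, i}  B5 = {c, e, f, h}  B6 = {d, g, h, i}
Tree: B1–B2, B2–B3, B3–B4, B2–B5, B4–B6

Every bag has size at most 4, so the width is 4 − 1 = 3 and tw(G) ≤ 3. On the other hand G contains the 4-clique {d, g, h, i}. A clique must lie in a single bag of any decomposition, so no decomposition can have width below 3. Hence tw(G) = 3 exactly.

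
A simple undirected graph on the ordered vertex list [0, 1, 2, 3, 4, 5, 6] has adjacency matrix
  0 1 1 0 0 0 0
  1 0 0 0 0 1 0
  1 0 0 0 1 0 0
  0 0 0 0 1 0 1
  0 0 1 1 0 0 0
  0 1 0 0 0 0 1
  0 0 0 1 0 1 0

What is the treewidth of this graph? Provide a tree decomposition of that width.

Treewidth 2.
Bags: B1 = {0, 1, 2}  B2 = {1, 2, 4}  B3 = {1, 3, 4}  B4 = {1, 3, 6}  B5 = {1, 5, 6}
Tree: B1–B2, B2–B3, B3–B4, B4–B5

Every bag has size at most 3, so the width is 3 − 1 = 2 and tw(G) ≤ 2. For the lower bound, G contains the cycle 1–0–2–4–3–6–5–1, so G is not a forest; only forests have treewidth ≤ 1, hence tw(G) ≥ 2. Hence tw(G) = 2 exactly.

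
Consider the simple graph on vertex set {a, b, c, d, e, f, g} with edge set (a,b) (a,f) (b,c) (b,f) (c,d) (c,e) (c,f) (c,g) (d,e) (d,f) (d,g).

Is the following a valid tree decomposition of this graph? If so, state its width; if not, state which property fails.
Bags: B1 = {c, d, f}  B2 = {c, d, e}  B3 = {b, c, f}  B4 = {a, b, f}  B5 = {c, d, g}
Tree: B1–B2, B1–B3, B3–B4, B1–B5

Yes; width 2.

Every vertex of G appears in some bag (union = {a, b, c, d, e, f, g}); every edge is covered by a bag; and for each vertex v the set of bags containing v is connected in the bag tree. The decomposition is therefore valid. The largest bag has 3 vertices, so the width is 2.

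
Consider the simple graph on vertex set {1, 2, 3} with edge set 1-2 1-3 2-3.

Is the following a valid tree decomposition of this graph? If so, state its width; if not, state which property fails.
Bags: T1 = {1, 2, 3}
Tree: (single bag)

Yes; width 2.

Checking the three conditions: (i) the bags cover all of {1, 2, 3}; (ii) for each edge, some bag contains both endpoints; (iii) the bags containing any fixed vertex form a subtree. All hold, so the decomposition is valid with width 3 − 1 = 2.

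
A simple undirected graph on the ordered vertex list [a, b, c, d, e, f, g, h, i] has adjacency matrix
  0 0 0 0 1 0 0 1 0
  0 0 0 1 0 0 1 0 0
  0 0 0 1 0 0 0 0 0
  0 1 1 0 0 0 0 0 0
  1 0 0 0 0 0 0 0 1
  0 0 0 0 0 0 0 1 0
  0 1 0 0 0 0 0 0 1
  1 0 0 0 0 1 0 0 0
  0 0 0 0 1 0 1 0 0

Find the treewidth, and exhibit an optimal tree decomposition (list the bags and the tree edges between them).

Every bag has size at most 2, so the width is 2 − 1 = 1 and tw(G) ≤ 1. Any graph with an edge has treewidth ≥ 1, and G has the edge c–d. The upper and lower bounds meet at 1, so that is the treewidth.

Treewidth 1.
One optimal decomposition is:
Bags: B1 = {c, d}  B2 = {b, d}  B3 = {b, g}  B4 = {g, i}  B5 = {e, i}  B6 = {a, e}  B7 = {a, h}  B8 = {f, h}
Tree: B1–B2, B2–B3, B3–B4, B4–B5, B5–B6, B6–B7, B7–B8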